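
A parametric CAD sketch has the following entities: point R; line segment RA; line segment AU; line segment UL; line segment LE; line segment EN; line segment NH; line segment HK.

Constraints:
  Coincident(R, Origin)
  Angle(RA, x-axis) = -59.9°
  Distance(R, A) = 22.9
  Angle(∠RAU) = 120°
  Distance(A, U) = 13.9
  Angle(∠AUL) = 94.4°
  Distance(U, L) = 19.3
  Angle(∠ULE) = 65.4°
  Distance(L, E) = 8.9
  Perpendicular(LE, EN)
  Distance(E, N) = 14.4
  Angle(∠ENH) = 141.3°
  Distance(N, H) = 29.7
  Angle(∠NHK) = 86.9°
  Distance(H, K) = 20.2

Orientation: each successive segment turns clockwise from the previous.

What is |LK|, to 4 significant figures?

34.54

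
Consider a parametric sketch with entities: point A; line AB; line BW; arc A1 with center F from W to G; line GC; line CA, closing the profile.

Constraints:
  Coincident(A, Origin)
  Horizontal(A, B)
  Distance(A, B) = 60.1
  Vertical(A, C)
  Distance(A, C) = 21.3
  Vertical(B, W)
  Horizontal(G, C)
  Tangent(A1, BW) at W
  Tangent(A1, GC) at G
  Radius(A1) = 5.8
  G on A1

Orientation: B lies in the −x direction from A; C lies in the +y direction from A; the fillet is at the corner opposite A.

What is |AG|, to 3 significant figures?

58.3

A is at the origin; AB is horizontal with |AB| = 60.1 and B on the −x side, so B = (-60.1, 0.00). A and C share the same x with |AC| = 21.3 and C on the +y side, so C = (0.00, 21.3). The virtual corner opposite A is at (-60.1, 21.3). The tangent condition forces FW to be normal to BW and the tangent condition forces FG to be normal to GC, with radius 5.8, so the center F sits 5.8 in from both sides at F = (-54.3, 15.5). That places the tangent points at W = (-60.1, 15.5) on BW and G = (-54.3, 21.3) on GC. Then |AG| = |G − A| = 58.3.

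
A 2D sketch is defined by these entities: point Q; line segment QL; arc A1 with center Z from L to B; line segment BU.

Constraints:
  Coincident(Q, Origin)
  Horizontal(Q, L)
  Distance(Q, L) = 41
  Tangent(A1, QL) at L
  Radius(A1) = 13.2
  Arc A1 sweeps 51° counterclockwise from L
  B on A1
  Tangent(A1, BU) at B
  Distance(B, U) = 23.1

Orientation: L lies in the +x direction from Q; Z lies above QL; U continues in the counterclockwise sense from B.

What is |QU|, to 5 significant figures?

69.649

Q is at the origin; QL is horizontal with |QL| = 41.0 and L on the +x side, so L = (41.000, 0.0000). Since A1 is tangent to QL there, ZL ⟂ QL, so Z = L + (0, 13.2) = (41.000, 13.200). On A1, L sits at bearing -90° from Z; a 51° counterclockwise sweep puts B at bearing -39°, so B = Z + 13.2·(cos -39°, sin -39°) = (51.258, 4.8930). The tangent condition forces ZB to be normal to BU, so BU runs along (−sin -39°, cos -39°); with |BU| = 23.1, U = (65.796, 22.845). Then |QU| = |U − Q| = 69.649.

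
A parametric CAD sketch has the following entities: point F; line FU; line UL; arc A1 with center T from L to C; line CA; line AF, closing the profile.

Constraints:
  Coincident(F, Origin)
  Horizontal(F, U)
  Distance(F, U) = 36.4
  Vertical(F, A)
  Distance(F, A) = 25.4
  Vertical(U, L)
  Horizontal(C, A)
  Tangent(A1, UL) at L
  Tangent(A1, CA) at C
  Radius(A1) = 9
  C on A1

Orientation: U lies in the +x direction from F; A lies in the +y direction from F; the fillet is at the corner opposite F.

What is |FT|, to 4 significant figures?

31.93

F is at the origin; FU is horizontal with |FU| = 36.4 and U on the +x side, so U = (36.40, 0.000). F and A share the same x with |FA| = 25.4 and A on the +y side, so A = (0.000, 25.40). The virtual corner opposite F is at (36.40, 25.40). Since A1 is tangent to UL there, TL ⟂ UL and A1 meets CA tangentially, so TC is at right angles to CA, with radius 9.0, so the center T sits 9.0 in from both sides at T = (27.40, 16.40). Then |FT| = |T − F| = 31.93.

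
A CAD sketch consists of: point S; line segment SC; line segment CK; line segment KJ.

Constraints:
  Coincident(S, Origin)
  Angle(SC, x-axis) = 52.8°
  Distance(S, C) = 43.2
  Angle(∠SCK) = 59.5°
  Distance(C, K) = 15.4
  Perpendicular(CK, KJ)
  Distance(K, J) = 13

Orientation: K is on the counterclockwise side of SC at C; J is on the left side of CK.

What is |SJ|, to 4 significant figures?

25.09

∠SCK = 59.5°, so CK runs at 52.8° + (180° − 59.5°) = 173.3° from the x-axis; with |CK| = 15.4, K = C + 15.4·(cos 173.3°, sin 173.3°) = (10.82, 36.21). CK is perpendicular to KJ; with |KJ| = 13.0 on the left of CK, J = K + 13.0·(-0.1167, -0.9932) = (9.307, 23.30). Then |SJ| = |J − S| = 25.09.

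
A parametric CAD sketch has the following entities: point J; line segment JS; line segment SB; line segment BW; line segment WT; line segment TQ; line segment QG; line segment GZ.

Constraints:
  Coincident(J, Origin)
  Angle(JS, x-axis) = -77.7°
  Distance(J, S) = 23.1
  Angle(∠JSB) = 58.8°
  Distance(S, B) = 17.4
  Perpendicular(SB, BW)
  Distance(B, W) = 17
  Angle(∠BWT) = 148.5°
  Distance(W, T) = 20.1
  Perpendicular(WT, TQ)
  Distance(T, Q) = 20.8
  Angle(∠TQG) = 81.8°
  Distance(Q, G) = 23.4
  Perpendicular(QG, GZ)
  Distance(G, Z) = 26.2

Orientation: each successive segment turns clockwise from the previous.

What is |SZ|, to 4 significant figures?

32.76

J is at the origin; JS runs at -77.7° with length 23.1, so S = (4.921, -22.57). ∠JSB = 58.8° gives SB at 161.1° from the x-axis; with |SB| = 17.4, B = (-11.54, -16.93). SB is perpendicular to BW, so BW runs at 71.10°; with |BW| = 17.0, W = (-6.034, -0.8501). ∠BWT = 148.5° gives WT at 39.60° from the x-axis; with |WT| = 20.1, T = (9.453, 11.96). The perpendicularity gives TQ at right angles to WT, so TQ runs at -50.40°; with |TQ| = 20.8, Q = (22.71, -4.065). ∠TQG = 81.8° gives QG at -148.6° from the x-axis; with |QG| = 23.4, G = (2.738, -16.26). QG is perpendicular to GZ, so GZ runs at 121.4°; with |GZ| = 26.2, Z = (-10.91, 6.107). Then |SZ| = |Z − S| = 32.76.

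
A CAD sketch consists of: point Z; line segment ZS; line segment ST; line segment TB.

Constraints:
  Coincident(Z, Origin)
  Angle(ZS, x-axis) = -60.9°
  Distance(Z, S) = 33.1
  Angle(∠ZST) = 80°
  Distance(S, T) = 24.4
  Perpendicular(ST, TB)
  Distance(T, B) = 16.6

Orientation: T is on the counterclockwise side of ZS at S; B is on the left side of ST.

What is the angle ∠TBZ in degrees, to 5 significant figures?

130.62°

Z is at the origin; ZS runs at -60.9° with length 33.1, so S = 33.1·(cos -60.9°, sin -60.9°) = (16.098, -28.922). ∠ZST = 80.0°, so ST runs at -60.9° + (180° − 80.0°) = 39.100° from the x-axis; with |ST| = 24.4, T = S + 24.4·(cos 39.100°, sin 39.100°) = (35.033, -13.533). ST is perpendicular to TB; with |TB| = 16.6 on the left of ST, B = T + 16.6·(-0.63068, 0.77605) = (24.564, -0.65100). Then cos ∠TBZ = BT·BZ / (|BT||BZ|), giving 130.62°.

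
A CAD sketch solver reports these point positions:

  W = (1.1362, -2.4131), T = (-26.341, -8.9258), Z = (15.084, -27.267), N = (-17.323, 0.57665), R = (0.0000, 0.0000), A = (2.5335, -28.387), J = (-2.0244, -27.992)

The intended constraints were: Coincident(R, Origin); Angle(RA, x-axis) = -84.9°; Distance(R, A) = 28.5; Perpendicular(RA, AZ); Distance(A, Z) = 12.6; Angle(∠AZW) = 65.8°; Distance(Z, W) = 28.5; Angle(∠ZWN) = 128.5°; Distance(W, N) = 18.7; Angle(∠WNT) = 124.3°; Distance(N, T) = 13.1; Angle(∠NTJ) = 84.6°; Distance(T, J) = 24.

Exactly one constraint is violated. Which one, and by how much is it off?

Distance(T, J) = 24 — off by 6.90.

R = (0.00, 0.00) ✓; RA at -84.90° ✓; |RA| = 28.50 ✓; ∠(RA, AZ) = 90.00° ✓; |AZ| = 12.60 ✓; ∠AZW = 65.80° ✓; |ZW| = 28.50 ✓; ∠ZWN = 128.5° ✓; |WN| = 18.70 ✓; ∠WNT = 124.3° ✓; |NT| = 13.10 ✓; ∠NTJ = 84.60° ✓; |TJ| = 30.90 ✗.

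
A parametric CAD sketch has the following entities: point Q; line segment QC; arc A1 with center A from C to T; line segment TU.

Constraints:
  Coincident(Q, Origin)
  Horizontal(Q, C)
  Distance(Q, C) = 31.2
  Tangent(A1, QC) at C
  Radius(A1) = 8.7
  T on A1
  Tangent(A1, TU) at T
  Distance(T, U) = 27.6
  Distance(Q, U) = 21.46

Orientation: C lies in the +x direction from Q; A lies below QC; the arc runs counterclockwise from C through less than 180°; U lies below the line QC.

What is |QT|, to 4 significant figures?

25.44

Checks: ∠(AC, CQ) = 90.00° ✓; |AT| = 8.700 ✓; ∠(AT, TU) = 90.00° ✓; |TU| = 27.60 ✓; |QU| = 21.46 ✓.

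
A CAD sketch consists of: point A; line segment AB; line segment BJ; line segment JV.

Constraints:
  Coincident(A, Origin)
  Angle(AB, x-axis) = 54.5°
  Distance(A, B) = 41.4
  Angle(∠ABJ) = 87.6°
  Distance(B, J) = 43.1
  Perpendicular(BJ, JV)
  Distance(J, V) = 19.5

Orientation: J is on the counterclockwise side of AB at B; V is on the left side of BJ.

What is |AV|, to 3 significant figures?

46.8

A is at the origin; AB runs at 54.5° with length 41.4, so B = 41.4·(cos 54.5°, sin 54.5°) = (24.0, 33.7). ∠ABJ = 87.6°, so BJ runs at 54.5° + (180° − 87.6°) = 147° from the x-axis; with |BJ| = 43.1, J = B + 43.1·(cos 147°, sin 147°) = (-12.1, 57.2). BJ is perpendicular to JV; with |JV| = 19.5 on the left of BJ, V = J + 19.5·(-0.546, -0.838) = (-22.7, 40.9). Then |AV| = |V − A| = 46.8.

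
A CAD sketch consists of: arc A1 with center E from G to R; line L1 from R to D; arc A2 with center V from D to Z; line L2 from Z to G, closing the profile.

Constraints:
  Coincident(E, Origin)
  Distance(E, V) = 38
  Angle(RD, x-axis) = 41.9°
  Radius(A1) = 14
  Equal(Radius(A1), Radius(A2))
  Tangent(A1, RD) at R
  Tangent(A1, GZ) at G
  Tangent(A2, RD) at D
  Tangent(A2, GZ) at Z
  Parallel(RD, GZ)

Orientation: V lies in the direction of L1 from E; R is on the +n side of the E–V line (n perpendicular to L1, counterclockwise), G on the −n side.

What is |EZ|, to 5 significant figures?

40.497

Tangency of A1 to both parallel lines with radius 14.0 puts R and G at E ± 14.0·n: R = (-9.3497, 10.420), G = (9.3497, -10.420). Equal radii place D and Z the same way about V: D = V + 14.0·n = (18.934, 35.798), Z = V − 14.0·n = (37.633, 14.957). Then |EZ| = |Z − E| = 40.497.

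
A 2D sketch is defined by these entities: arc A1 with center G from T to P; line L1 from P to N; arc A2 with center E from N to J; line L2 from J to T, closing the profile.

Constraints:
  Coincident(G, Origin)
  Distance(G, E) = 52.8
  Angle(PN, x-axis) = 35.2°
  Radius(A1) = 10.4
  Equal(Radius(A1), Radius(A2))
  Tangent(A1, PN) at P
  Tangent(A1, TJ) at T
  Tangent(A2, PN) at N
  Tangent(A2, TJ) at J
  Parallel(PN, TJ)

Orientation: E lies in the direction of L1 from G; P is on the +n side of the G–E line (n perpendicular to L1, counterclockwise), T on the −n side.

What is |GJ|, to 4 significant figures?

53.81

The slot axis is L1's direction at 35.2°, so u = (cos 35.2°, sin 35.2°) = (0.8171, 0.5764) and n = (−sin 35.2°, cos 35.2°) = (-0.5764, 0.8171). G is at the origin and E lies 52.8 along u from G, so E = 52.8·u = (43.15, 30.44). Tangency of A1 to both parallel lines with radius 10.4 puts P and T at G ± 10.4·n: P = (-5.995, 8.498), T = (5.995, -8.498). Equal radii place N and J the same way about E: N = E + 10.4·n = (37.15, 38.93), J = E − 10.4·n = (49.14, 21.94). Then |GJ| = |J − G| = 53.81.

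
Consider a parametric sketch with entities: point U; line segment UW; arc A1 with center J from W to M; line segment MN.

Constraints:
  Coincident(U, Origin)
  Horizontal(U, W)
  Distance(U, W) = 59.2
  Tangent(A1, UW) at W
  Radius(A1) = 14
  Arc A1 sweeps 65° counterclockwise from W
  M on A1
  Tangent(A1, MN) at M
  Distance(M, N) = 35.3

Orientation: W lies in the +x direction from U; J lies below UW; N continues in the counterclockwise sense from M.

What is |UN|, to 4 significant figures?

51.03

U is at the origin; UW is horizontal with |UW| = 59.2 and W on the +x side, so W = (59.20, 0.000). The tangent condition forces JW to be normal to UW, so J = W + (0, -14) = (59.20, -14.00). On A1, W sits at bearing 90° from J; a 65° counterclockwise sweep puts M at bearing 155°, so M = J + 14.0·(cos 155°, sin 155°) = (46.51, -8.083). A1 meets MN tangentially, so JM is at right angles to MN, so MN runs along (−sin 155°, cos 155°); with |MN| = 35.3, N = (31.59, -40.08). Then |UN| = |N − U| = 51.03.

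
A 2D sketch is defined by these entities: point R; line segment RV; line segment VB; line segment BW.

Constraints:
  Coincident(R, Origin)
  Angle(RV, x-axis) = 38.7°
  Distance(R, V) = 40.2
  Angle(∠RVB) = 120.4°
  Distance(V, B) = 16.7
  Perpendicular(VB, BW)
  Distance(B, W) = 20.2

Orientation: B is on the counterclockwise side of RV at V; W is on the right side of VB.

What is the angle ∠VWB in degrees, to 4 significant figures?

39.58°

R is at the origin; RV runs at 38.7° with length 40.2, so V = 40.2·(cos 38.7°, sin 38.7°) = (31.37, 25.13). ∠RVB = 120.4°, so VB runs at 38.7° + (180° − 120.4°) = 98.30° from the x-axis; with |VB| = 16.7, B = V + 16.7·(cos 98.30°, sin 98.30°) = (28.96, 41.66). The perpendicularity gives BW at right angles to VB; with |BW| = 20.2 on the right of VB, W = B + 20.2·(0.9895, 0.1444) = (48.95, 44.58). Then cos ∠VWB = WV·WB / (|WV||WB|), giving 39.58°.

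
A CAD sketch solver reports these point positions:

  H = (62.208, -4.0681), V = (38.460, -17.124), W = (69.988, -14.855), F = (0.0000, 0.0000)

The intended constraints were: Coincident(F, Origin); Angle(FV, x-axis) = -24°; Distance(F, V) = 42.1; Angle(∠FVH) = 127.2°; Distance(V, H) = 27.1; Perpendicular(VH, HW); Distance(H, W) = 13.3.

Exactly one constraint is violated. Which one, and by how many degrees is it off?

Perpendicular(VH, HW) — off by 7.00°.

F = (0.00, 0.00) ✓; FV at -24.00° ✓; |FV| = 42.10 ✓; ∠FVH = 127.2° ✓; |VH| = 27.10 ✓; ∠(VH, HW) = 83.00° ✗; |HW| = 13.30 ✓.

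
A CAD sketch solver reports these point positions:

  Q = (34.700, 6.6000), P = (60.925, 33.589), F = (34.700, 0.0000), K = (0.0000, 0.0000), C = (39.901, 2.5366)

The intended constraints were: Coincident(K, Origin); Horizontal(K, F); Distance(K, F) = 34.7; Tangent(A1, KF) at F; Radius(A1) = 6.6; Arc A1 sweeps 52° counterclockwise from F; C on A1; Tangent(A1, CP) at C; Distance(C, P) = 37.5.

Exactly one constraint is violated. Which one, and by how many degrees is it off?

Tangent(A1, CP) at C — off by 3.90°.

K = (0.00, 0.00) ✓; K.y = 0.00, F.y = 0.00 ✓; |KF| = 34.70 ✓; ∠(QF, FK) = 90.00° ✓; |QF| = 6.600 ✓; bearing(Q→C) − bearing(Q→F) = 52.00° ✓; |QC| = 6.600 ✓; ∠(QC, CP) = 86.10° ✗; |CP| = 37.50 ✓.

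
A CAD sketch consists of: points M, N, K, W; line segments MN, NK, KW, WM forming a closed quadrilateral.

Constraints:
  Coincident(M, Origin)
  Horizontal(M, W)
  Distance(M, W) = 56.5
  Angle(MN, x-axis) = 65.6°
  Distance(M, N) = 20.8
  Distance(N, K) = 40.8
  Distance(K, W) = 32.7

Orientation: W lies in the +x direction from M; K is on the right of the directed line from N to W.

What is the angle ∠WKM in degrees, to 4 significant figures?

118.7°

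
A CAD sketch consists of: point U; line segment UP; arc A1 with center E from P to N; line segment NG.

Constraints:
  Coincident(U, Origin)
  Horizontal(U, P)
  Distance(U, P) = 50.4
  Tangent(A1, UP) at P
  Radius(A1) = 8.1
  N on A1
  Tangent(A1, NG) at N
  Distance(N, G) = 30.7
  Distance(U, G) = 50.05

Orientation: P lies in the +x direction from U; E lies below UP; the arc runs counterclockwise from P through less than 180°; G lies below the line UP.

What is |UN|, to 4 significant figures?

42.99

Checks: |EN| = 8.100 ✓; ∠(EN, NG) = 90.00° ✓; |NG| = 30.70 ✓; |UG| = 50.05 ✓.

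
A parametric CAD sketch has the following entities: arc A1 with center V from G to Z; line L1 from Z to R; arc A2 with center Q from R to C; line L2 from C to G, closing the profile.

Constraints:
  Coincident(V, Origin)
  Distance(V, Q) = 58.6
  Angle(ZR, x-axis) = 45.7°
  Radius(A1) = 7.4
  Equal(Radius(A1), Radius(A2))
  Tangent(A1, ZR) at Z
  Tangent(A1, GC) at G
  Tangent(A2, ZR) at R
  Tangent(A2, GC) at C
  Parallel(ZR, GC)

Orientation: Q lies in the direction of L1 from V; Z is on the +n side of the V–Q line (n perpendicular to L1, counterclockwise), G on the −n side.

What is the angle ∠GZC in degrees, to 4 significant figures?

75.83°

The slot axis is L1's direction at 45.7°, so u = (cos 45.7°, sin 45.7°) = (0.6984, 0.7157) and n = (−sin 45.7°, cos 45.7°) = (-0.7157, 0.6984). V is at the origin and Q lies 58.6 along u from V, so Q = 58.6·u = (40.93, 41.94). Tangency of A1 to both parallel lines with radius 7.4 puts Z and G at V ± 7.4·n: Z = (-5.296, 5.168), G = (5.296, -5.168). Equal radii place R and C the same way about Q: R = Q + 7.4·n = (35.63, 47.11), C = Q − 7.4·n = (46.22, 36.77). Then cos ∠GZC = ZG·ZC / (|ZG||ZC|), giving 75.83°.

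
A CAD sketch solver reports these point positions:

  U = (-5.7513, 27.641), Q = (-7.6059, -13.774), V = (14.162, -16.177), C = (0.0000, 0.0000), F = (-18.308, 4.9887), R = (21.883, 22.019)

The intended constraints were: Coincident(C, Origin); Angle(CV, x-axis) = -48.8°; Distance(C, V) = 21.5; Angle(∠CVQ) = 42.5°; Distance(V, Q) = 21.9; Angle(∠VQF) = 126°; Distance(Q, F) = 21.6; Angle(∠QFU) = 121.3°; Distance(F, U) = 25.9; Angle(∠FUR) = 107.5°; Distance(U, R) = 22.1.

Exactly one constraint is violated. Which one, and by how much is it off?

Distance(U, R) = 22.1 — off by 6.10.

C = (0.00, 0.00) ✓; CV at -48.80° ✓; |CV| = 21.50 ✓; ∠CVQ = 42.50° ✓; |VQ| = 21.90 ✓; ∠VQF = 126.0° ✓; |QF| = 21.60 ✓; ∠QFU = 121.3° ✓; |FU| = 25.90 ✓; ∠FUR = 107.5° ✓; |UR| = 28.20 ✗.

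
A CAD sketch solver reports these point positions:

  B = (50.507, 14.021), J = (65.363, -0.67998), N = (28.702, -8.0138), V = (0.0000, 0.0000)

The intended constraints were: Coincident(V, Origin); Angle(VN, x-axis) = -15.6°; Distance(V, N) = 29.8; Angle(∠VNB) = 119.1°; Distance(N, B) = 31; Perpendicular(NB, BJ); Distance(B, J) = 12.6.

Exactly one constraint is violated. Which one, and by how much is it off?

Distance(B, J) = 12.6 — off by 8.30.

V = (0.00, 0.00) ✓; VN at -15.60° ✓; |VN| = 29.80 ✓; ∠VNB = 119.1° ✓; |NB| = 31.00 ✓; ∠(NB, BJ) = 90.00° ✓; |BJ| = 20.90 ✗.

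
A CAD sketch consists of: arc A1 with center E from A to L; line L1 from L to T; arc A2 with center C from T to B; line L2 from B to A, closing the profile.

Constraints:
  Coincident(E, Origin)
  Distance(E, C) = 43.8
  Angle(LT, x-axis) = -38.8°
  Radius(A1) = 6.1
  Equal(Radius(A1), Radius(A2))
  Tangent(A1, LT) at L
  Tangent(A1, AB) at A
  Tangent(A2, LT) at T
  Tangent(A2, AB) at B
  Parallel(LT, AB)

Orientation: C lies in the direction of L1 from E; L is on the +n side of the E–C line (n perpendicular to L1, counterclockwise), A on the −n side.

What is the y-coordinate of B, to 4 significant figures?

-32.20

The slot axis is L1's direction at -38.8°, so u = (cos -38.8°, sin -38.8°) = (0.7793, -0.6266) and n = (−sin -38.8°, cos -38.8°) = (0.6266, 0.7793). E is at the origin and C lies 43.8 along u from E, so C = 43.8·u = (34.14, -27.45). Tangency of A1 to both parallel lines with radius 6.1 puts L and A at E ± 6.1·n: L = (3.822, 4.754), A = (-3.822, -4.754). Equal radii place T and B the same way about C: T = C + 6.1·n = (37.96, -22.69), B = C − 6.1·n = (30.31, -32.20). So B.y = -32.20.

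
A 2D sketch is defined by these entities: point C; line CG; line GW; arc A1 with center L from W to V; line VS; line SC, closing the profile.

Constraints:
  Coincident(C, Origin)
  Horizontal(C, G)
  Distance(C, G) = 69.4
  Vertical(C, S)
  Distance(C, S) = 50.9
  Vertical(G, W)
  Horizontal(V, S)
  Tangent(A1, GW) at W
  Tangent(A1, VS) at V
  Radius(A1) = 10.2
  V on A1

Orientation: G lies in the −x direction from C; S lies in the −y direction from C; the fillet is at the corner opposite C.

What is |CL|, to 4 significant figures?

71.84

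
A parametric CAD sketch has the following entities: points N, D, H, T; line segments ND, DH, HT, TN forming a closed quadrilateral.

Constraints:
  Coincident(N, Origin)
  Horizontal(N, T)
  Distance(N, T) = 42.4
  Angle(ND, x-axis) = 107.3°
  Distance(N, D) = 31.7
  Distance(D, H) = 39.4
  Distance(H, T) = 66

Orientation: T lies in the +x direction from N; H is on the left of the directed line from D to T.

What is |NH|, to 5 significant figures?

62.503

N is at the origin; N and T share the same y with |NT| = 42.4 and T in +x, so T = (42.4, 0). ND runs at 107.3° with |ND| = 31.7, so D = (-9.4268, 30.266). H is determined by |DH| = 39.4 and |HT| = 66.0 together: it lies at the intersection of circle(D, 39.4) and circle(T, 66.0). With |DT| = 60.017, the foot of the radical line on DT is 6.6515 from D and the perpendicular offset is √(39.4² − 6.6515²) = 38.834. Taking the left-of-DT solution: H = (15.901, 60.447).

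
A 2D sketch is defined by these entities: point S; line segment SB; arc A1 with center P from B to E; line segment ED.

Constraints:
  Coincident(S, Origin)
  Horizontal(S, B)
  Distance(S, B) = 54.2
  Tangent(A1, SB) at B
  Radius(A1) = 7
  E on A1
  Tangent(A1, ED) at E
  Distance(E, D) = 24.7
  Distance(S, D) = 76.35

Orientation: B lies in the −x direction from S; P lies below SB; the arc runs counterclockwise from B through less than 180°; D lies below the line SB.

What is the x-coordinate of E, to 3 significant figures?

-60.4

Checks: |SB| = 54.20 ✓; |PE| = 7.000 ✓; ∠(PE, ED) = 90.00° ✓; |ED| = 24.70 ✓; |SD| = 76.35 ✓.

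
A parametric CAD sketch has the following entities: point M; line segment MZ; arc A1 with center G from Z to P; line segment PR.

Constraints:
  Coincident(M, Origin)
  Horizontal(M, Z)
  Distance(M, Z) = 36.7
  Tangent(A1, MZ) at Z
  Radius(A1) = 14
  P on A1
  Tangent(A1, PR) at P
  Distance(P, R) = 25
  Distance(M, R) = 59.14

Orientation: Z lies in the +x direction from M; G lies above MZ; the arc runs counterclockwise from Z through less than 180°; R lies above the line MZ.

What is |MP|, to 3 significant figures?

53.3

Checks: |GZ| = 14.00 ✓; |GP| = 14.00 ✓; ∠(GP, PR) = 90.00° ✓; |PR| = 25.00 ✓; |MR| = 59.14 ✓.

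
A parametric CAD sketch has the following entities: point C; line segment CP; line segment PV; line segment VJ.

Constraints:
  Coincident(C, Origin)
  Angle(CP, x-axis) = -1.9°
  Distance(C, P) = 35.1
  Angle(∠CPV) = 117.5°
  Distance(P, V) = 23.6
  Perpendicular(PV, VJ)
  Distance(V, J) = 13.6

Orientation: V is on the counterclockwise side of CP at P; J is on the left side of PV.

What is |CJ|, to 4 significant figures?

43.50

C is at the origin; CP runs at -1.9° with length 35.1, so P = 35.1·(cos -1.9°, sin -1.9°) = (35.08, -1.164). ∠CPV = 117.5°, so PV runs at -1.9° + (180° − 117.5°) = 60.60° from the x-axis; with |PV| = 23.6, V = P + 23.6·(cos 60.60°, sin 60.60°) = (46.67, 19.40). PV is perpendicular to VJ; with |VJ| = 13.6 on the left of PV, J = V + 13.6·(-0.8712, 0.4909) = (34.82, 26.07). Then |CJ| = |J − C| = 43.50.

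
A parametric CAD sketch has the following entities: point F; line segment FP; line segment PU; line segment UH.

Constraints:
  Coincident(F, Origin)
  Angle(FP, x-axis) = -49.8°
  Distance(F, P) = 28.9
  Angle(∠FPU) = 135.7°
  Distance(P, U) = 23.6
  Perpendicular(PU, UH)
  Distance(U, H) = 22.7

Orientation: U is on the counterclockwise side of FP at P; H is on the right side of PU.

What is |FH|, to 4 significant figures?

61.64

∠FPU = 135.7°, so PU runs at -49.8° + (180° − 135.7°) = -5.500° from the x-axis; with |PU| = 23.6, U = P + 23.6·(cos -5.500°, sin -5.500°) = (42.15, -24.34). PU ⟂ UH; with |UH| = 22.7 on the right of PU, H = U + 22.7·(-0.09585, -0.9954) = (39.97, -46.93). Then |FH| = |H − F| = 61.64.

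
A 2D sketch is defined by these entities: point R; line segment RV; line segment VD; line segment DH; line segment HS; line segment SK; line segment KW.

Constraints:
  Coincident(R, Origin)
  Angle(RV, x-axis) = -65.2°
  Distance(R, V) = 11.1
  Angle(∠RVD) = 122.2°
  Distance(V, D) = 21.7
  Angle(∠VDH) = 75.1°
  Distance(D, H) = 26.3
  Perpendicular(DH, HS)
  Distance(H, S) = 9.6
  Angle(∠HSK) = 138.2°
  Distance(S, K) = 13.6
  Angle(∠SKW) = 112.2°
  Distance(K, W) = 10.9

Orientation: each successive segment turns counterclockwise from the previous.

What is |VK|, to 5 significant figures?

11.720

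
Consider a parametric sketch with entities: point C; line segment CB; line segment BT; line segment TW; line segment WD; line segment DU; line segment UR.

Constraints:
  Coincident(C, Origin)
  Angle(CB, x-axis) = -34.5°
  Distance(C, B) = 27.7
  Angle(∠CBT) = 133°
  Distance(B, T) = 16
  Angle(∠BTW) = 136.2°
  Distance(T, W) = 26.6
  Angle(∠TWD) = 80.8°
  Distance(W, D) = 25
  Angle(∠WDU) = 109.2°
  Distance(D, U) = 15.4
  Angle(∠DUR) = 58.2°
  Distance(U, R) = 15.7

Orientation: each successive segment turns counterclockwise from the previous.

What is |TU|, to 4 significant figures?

28.35

C is at the origin; CB runs at -34.5° with length 27.7, so B = (22.83, -15.69). ∠CBT = 133.0° gives BT at 12.50° from the x-axis; with |BT| = 16.0, T = (38.45, -12.23). ∠BTW = 136.2° gives TW at 56.30° from the x-axis; with |TW| = 26.6, W = (53.21, 9.904). ∠TWD = 80.8° gives WD at 155.5° from the x-axis; with |WD| = 25.0, D = (30.46, 20.27). ∠WDU = 109.2° gives DU at -133.7° from the x-axis; with |DU| = 15.4, U = (19.82, 9.137). Then |TU| = |U − T| = 28.35.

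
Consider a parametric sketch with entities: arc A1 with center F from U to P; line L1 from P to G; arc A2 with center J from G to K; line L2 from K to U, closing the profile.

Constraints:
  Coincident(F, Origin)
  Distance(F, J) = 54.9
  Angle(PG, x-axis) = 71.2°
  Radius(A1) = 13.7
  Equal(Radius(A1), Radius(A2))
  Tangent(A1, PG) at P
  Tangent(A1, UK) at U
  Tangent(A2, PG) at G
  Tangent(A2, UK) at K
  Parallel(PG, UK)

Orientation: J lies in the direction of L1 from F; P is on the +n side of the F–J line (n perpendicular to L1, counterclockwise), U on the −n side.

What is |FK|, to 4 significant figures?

56.58

Tangency of A1 to both parallel lines with radius 13.7 puts P and U at F ± 13.7·n: P = (-12.97, 4.415), U = (12.97, -4.415). Equal radii place G and K the same way about J: G = J + 13.7·n = (4.723, 56.39), K = J − 13.7·n = (30.66, 47.56). Then |FK| = |K − F| = 56.58.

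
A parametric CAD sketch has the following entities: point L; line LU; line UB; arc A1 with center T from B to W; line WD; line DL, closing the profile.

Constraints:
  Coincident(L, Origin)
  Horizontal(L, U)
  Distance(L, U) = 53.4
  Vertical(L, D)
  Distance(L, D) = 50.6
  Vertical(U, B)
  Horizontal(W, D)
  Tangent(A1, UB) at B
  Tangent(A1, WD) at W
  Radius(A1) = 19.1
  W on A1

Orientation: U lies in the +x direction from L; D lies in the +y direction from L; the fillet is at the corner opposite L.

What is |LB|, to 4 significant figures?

62.00

L is at the origin; L and U share the same y with |LU| = 53.4 and U on the +x side, so U = (53.40, 0.000). L and D share the same x with |LD| = 50.6 and D on the +y side, so D = (0.000, 50.60). The virtual corner opposite L is at (53.40, 50.60). A1 meets UB tangentially, so TB is at right angles to UB and the tangent condition forces TW to be normal to WD, with radius 19.1, so the center T sits 19.1 in from both sides at T = (34.30, 31.50). That places the tangent points at B = (53.40, 31.50) on UB and W = (34.30, 50.60) on WD. Then |LB| = |B − L| = 62.00.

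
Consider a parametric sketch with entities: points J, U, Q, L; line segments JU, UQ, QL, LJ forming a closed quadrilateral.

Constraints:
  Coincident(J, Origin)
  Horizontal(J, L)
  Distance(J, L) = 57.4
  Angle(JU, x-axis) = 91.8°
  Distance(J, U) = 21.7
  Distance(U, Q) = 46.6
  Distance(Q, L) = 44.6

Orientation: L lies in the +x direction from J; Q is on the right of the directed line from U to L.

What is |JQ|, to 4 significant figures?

27.67

Checks: |UQ| = 46.60 ✓; |QL| = 44.60 ✓.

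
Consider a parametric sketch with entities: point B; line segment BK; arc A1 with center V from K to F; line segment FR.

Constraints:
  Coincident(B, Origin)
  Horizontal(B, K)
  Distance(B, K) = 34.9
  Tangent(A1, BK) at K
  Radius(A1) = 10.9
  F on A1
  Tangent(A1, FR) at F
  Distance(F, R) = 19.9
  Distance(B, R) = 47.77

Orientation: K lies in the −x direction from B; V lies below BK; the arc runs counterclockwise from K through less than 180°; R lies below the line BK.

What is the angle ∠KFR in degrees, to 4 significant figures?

119.5°

B is at the origin; BK is horizontal with |BK| = 34.9 and K on the −x side, so K = (-34.90, 0.000). A1 meets BK tangentially, so VK is at right angles to BK, so V = K + (0, -10.9) = (-34.90, -10.90). Since VF ⟂ FR (tangency), |VR| = √(10.9² + 19.9²) = 22.69 regardless of where F sits on A1. So R lies on both circle(B, 47.77) and circle(V, 22.69); the below-BK intersection is R = (-33.98, -33.57). F is the foot of the tangent from R: F = (-44.24, -16.52).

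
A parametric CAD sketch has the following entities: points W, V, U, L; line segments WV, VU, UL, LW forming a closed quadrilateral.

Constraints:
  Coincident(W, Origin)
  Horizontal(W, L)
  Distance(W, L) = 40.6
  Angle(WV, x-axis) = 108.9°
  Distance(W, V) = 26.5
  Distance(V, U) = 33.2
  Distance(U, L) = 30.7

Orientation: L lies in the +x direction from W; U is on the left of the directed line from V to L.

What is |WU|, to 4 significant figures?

35.94

Checks: |VU| = 33.20 ✓; |UL| = 30.70 ✓.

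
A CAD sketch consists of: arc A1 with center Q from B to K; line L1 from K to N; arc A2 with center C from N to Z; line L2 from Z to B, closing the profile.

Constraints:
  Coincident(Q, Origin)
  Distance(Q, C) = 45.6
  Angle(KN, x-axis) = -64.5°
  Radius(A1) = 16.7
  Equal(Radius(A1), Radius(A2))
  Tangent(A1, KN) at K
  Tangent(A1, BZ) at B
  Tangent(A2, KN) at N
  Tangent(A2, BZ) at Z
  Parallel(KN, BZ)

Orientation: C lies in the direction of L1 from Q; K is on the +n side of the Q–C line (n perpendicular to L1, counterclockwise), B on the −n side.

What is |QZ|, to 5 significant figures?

48.562

The slot axis is L1's direction at -64.5°, so u = (cos -64.5°, sin -64.5°) = (0.43051, -0.90259) and n = (−sin -64.5°, cos -64.5°) = (0.90259, 0.43051). Q is at the origin and C lies 45.6 along u from Q, so C = 45.6·u = (19.631, -41.158). Tangency of A1 to both parallel lines with radius 16.7 puts K and B at Q ± 16.7·n: K = (15.073, 7.1895), B = (-15.073, -7.1895). Equal radii place N and Z the same way about C: N = C + 16.7·n = (34.704, -33.968), Z = C − 16.7·n = (4.5581, -48.347). Then |QZ| = |Z − Q| = 48.562.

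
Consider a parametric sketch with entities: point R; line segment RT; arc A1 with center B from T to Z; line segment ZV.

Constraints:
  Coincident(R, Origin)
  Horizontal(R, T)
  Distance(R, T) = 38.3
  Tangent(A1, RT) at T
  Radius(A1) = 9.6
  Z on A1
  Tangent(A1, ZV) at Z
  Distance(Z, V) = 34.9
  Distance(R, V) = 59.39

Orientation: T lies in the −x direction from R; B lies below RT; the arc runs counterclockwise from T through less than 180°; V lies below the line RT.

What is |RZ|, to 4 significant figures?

49.08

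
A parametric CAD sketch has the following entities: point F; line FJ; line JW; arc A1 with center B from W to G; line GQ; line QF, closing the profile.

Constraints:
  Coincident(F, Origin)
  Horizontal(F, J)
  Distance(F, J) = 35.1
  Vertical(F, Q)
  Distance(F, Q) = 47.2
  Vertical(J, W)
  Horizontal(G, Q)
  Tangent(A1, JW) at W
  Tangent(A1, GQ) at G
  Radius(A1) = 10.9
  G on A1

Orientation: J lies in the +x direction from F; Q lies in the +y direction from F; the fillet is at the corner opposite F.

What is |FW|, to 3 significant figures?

50.5

F is at the origin; FJ is horizontal with |FJ| = 35.1 and J on the +x side, so J = (35.1, 0.00). FQ is vertical with |FQ| = 47.2 and Q on the +y side, so Q = (0.00, 47.2). The virtual corner opposite F is at (35.1, 47.2). Tangency of A1 to JW means the radius BW is perpendicular to JW and the tangent condition forces BG to be normal to GQ, with radius 10.9, so the center B sits 10.9 in from both sides at B = (24.2, 36.3). That places the tangent points at W = (35.1, 36.3) on JW and G = (24.2, 47.2) on GQ. Then |FW| = |W − F| = 50.5.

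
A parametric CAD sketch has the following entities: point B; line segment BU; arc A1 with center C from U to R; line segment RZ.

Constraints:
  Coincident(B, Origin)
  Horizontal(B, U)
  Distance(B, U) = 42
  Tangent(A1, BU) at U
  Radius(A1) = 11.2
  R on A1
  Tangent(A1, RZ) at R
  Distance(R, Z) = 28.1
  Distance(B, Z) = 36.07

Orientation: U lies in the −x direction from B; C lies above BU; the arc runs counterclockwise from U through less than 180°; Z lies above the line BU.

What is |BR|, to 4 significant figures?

32.66

Checks: |CU| = 11.20 ✓; |CR| = 11.20 ✓; ∠(CR, RZ) = 90.00° ✓; |RZ| = 28.10 ✓; |BZ| = 36.07 ✓.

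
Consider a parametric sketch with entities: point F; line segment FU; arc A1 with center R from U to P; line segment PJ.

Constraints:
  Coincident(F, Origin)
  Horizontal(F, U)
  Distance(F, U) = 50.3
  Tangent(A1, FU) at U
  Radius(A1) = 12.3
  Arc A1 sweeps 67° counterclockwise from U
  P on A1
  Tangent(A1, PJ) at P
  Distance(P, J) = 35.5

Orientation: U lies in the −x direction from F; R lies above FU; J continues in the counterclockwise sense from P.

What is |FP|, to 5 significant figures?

39.692

Tangency of A1 to FU means the radius RU is perpendicular to FU, so R = U + (0, 12.3) = (-50.300, 12.300). On A1, U sits at bearing -90° from R; a 67° counterclockwise sweep puts P at bearing -23°, so P = R + 12.3·(cos -23°, sin -23°) = (-38.978, 7.4940). Then |FP| = |P − F| = 39.692.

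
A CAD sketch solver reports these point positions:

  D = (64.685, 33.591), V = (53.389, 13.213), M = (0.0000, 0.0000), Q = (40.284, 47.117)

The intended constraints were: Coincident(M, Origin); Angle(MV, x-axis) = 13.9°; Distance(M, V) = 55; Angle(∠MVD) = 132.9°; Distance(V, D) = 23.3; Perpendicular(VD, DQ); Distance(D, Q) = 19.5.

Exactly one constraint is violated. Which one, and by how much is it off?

Distance(D, Q) = 19.5 — off by 8.40.

M = (0.00, 0.00) ✓; MV at 13.90° ✓; |MV| = 55.00 ✓; ∠MVD = 132.9° ✓; |VD| = 23.30 ✓; ∠(VD, DQ) = 90.00° ✓; |DQ| = 27.90 ✗.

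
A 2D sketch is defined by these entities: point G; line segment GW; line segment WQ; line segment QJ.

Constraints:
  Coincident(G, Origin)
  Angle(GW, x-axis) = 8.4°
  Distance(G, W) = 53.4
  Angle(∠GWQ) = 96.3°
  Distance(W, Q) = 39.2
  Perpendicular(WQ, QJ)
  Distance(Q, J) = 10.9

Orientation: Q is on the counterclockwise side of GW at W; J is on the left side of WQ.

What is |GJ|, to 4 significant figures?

61.72

∠GWQ = 96.3°, so WQ runs at 8.4° + (180° − 96.3°) = 92.10° from the x-axis; with |WQ| = 39.2, Q = W + 39.2·(cos 92.10°, sin 92.10°) = (51.39, 46.97). WQ ⟂ QJ; with |QJ| = 10.9 on the left of WQ, J = Q + 10.9·(-0.9993, -0.03664) = (40.50, 46.58). Then |GJ| = |J − G| = 61.72.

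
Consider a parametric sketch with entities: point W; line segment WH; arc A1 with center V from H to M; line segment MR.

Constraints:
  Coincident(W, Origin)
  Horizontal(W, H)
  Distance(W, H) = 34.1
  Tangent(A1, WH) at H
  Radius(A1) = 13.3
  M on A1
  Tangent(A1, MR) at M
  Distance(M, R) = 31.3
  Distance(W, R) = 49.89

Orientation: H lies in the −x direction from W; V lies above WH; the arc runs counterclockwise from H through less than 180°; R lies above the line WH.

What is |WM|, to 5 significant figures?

24.888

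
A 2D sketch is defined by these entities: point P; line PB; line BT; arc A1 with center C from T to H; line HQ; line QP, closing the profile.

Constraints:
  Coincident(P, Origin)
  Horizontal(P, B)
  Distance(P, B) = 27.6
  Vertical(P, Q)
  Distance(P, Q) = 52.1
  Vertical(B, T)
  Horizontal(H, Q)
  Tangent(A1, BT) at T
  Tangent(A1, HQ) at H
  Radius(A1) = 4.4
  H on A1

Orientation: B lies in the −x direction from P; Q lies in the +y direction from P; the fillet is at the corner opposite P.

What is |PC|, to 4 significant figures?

53.04

P is at the origin; P and B share the same y with |PB| = 27.6 and B on the −x side, so B = (-27.60, 0.000). PQ is vertical with |PQ| = 52.1 and Q on the +y side, so Q = (0.000, 52.10). The virtual corner opposite P is at (-27.60, 52.10). Since A1 is tangent to BT there, CT ⟂ BT and since A1 is tangent to HQ there, CH ⟂ HQ, with radius 4.4, so the center C sits 4.4 in from both sides at C = (-23.20, 47.70). Then |PC| = |C − P| = 53.04.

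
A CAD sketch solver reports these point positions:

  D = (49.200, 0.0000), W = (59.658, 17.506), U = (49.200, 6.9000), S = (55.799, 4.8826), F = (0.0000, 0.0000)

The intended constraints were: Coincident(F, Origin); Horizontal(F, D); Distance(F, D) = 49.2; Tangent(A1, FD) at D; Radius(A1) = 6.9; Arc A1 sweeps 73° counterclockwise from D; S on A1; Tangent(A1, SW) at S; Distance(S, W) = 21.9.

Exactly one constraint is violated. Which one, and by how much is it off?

Distance(S, W) = 21.9 — off by 8.70.

F = (0.00, 0.00) ✓; F.y = 0.00, D.y = 0.00 ✓; |FD| = 49.20 ✓; ∠(UD, DF) = 90.00° ✓; |UD| = 6.900 ✓; bearing(U→S) − bearing(U→D) = 73.00° ✓; |US| = 6.900 ✓; ∠(US, SW) = 90.00° ✓; |SW| = 13.20 ✗.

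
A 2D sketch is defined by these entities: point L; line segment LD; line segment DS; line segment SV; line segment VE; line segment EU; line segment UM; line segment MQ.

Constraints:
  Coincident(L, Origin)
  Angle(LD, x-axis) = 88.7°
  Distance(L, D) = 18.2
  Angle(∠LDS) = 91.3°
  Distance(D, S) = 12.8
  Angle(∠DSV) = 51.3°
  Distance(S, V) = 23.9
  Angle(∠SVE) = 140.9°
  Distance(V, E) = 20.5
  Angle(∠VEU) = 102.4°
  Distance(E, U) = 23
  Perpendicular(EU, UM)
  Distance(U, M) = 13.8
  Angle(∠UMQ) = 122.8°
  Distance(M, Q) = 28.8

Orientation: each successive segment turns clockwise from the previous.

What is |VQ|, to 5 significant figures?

9.9083

L is at the origin; LD runs at 88.7° with length 18.2, so D = (0.41291, 18.195). ∠LDS = 91.3° gives DS at 0.0000° from the x-axis; with |DS| = 12.8, S = (13.213, 18.195). ∠DSV = 51.3° gives SV at -128.70° from the x-axis; with |SV| = 23.9, V = (-1.7304, -0.45697). ∠SVE = 140.9° gives VE at -167.80° from the x-axis; with |VE| = 20.5, E = (-21.767, -4.7891). ∠VEU = 102.4° gives EU at 114.60° from the x-axis; with |EU| = 23.0, U = (-31.342, 16.123). EU ⟂ UM, so UM runs at 24.600°; with |UM| = 13.8, M = (-18.794, 21.868). ∠UMQ = 122.8° gives MQ at -32.600° from the x-axis; with |MQ| = 28.8, Q = (5.4682, 6.3514). Then |VQ| = |Q − V| = 9.9083.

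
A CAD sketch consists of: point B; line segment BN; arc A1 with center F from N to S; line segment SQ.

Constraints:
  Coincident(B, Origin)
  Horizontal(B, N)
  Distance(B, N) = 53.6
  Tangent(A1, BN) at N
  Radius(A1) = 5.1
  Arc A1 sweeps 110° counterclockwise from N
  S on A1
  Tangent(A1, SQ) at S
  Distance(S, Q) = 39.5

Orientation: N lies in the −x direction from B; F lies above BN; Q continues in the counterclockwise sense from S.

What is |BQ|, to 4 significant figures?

76.26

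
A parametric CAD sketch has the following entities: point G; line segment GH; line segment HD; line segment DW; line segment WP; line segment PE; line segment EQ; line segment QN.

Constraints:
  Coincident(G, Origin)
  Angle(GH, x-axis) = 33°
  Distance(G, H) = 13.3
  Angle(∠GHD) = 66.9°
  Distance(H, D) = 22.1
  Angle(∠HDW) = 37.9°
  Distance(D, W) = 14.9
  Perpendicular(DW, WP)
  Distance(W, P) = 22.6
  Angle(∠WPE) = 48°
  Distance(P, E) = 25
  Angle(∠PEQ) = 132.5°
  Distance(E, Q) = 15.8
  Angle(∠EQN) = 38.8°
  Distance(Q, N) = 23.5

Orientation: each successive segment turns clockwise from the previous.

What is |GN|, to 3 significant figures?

12.3

G is at the origin; GH runs at 33.0° with length 13.3, so H = (11.2, 7.24). ∠GHD = 66.9° gives HD at -80.1° from the x-axis; with |HD| = 22.1, D = (15.0, -14.5). ∠HDW = 37.9° gives DW at 138° from the x-axis; with |DW| = 14.9, W = (3.92, -4.52). The perpendicularity gives WP at right angles to DW, so WP runs at 47.8°; with |WP| = 22.6, P = (19.1, 12.2). ∠WPE = 48.0° gives PE at -84.2° from the x-axis; with |PE| = 25.0, E = (21.6, -12.6). ∠PEQ = 132.5° gives EQ at -132° from the x-axis; with |EQ| = 15.8, Q = (11.1, -24.4). ∠EQN = 38.8° gives QN at 87.1° from the x-axis; with |QN| = 23.5, N = (12.3, -0.975). Then |GN| = |N − G| = 12.3.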